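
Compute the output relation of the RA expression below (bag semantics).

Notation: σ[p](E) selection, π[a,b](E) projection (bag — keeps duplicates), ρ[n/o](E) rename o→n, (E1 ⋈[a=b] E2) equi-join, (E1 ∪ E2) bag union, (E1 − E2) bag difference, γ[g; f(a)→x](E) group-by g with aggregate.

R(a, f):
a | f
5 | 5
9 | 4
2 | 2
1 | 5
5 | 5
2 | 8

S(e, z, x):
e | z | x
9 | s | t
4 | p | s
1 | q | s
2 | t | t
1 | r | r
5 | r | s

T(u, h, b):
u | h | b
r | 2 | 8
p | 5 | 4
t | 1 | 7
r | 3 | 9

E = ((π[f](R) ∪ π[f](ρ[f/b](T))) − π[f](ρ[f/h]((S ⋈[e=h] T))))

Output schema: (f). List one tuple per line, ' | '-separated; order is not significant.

Subexpression sizes:
  R → 6
  π[f](R) → 6
  T → 4
  ρ[f/b](T) → 4
  π[f](ρ[f/b](T)) → 4
  (π[f](R) ∪ π[f](ρ[f/b](T))) → 10
  S → 6
  T → 4
  (S ⋈[e=h] T) → 4
  ρ[f/h]((S ⋈[e=h] T)) → 4
  π[f](ρ[f/h]((S ⋈[e=h] T))) → 4
  ((π[f](R) ∪ π[f](ρ[f/b](T))) − π[f](ρ[f/h]((S ⋈[e=h] T)))) → 8

== RESULT ==
f
4
4
5
5
7
8
8
9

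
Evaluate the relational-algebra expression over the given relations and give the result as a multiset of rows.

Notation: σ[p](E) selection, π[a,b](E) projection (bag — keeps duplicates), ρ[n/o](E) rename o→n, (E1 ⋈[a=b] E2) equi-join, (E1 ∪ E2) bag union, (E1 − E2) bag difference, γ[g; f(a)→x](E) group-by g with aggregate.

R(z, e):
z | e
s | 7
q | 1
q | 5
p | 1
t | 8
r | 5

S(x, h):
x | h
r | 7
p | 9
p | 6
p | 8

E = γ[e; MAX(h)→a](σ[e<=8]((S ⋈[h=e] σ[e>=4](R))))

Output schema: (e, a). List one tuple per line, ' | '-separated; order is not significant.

Row counts bottom-up:
  S → 4
  R → 6
  σ[e>=4](R) → 4
  (S ⋈[h=e] σ[e>=4](R)) → 2
  σ[e<=8]((S ⋈[h=e] σ[e>=4](R))) → 2
  γ[e; MAX(h)→a](σ[e<=8]((S ⋈[h=e] σ[e>=4](R)))) → 2

== RESULT ==
e | a
7 | 7
8 | 8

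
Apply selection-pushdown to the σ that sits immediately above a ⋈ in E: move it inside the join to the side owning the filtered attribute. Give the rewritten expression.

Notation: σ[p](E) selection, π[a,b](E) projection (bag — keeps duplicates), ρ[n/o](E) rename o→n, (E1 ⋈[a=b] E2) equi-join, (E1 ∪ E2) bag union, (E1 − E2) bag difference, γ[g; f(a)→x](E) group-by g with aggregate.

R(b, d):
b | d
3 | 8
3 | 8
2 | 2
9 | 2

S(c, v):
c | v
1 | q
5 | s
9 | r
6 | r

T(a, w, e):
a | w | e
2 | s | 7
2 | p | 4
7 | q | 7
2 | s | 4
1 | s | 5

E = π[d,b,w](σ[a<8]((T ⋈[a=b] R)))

σ filters on a, owned by the left side.
E' = π[d,b,w]((σ[a<8](T) ⋈[a=b] R))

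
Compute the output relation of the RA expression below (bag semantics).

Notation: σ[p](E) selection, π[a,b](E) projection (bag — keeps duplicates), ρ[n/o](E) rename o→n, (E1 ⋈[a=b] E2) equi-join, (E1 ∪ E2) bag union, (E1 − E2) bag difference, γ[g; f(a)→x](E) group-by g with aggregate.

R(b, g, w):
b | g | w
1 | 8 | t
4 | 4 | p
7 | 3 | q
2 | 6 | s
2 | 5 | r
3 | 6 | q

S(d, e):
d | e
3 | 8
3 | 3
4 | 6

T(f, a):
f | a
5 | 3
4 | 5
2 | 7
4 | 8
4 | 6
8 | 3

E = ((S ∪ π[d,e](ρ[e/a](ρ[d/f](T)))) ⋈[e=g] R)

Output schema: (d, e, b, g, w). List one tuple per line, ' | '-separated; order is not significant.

Per-node cardinality:
  S → 3
  T → 6
  ρ[d/f](T) → 6
  ρ[e/a](ρ[d/f](T)) → 6
  π[d,e](ρ[e/a](ρ[d/f](T))) → 6
  (S ∪ π[d,e](ρ[e/a](ρ[d/f](T)))) → 9
  R → 6
  ((S ∪ π[d,e](ρ[e/a](ρ[d/f](T)))) ⋈[e=g] R) → 10

== RESULT ==
d | e | b | g | w
3 | 3 | 7 | 3 | q
3 | 8 | 1 | 8 | t
4 | 5 | 2 | 5 | r
4 | 6 | 2 | 6 | s
4 | 6 | 2 | 6 | s
4 | 6 | 3 | 6 | q
4 | 6 | 3 | 6 | q
4 | 8 | 1 | 8 | t
5 | 3 | 7 | 3 | q
8 | 3 | 7 | 3 | q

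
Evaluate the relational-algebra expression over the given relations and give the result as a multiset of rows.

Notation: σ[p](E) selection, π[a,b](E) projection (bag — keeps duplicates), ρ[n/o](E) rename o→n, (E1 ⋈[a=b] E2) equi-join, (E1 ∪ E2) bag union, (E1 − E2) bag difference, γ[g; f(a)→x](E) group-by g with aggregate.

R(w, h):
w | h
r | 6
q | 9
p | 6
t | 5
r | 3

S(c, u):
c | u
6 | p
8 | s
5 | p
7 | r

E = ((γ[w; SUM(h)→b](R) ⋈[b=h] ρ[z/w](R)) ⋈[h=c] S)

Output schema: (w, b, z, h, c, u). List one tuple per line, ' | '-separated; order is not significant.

Row counts bottom-up:
  R → 5
  γ[w; SUM(h)→b](R) → 4
  R → 5
  ρ[z/w](R) → 5
  (γ[w; SUM(h)→b](R) ⋈[b=h] ρ[z/w](R)) → 5
  S → 4
  ((γ[w; SUM(h)→b](R) ⋈[b=h] ρ[z/w](R)) ⋈[h=c] S) → 3

== RESULT ==
w | b | z | h | c | u
p | 6 | p | 6 | 6 | p
p | 6 | r | 6 | 6 | p
t | 5 | t | 5 | 5 | p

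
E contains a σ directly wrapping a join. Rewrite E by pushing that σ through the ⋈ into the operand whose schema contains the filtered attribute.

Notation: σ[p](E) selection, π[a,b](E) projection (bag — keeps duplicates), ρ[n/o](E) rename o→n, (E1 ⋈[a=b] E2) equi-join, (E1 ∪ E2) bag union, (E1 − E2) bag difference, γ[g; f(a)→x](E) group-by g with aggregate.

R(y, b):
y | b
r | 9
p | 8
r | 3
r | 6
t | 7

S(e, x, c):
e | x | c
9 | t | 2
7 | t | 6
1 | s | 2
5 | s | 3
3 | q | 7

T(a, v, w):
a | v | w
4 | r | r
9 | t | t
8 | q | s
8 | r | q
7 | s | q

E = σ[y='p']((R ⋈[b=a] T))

σ filters on y, owned by the left side.
E' = (σ[y='p'](R) ⋈[b=a] T)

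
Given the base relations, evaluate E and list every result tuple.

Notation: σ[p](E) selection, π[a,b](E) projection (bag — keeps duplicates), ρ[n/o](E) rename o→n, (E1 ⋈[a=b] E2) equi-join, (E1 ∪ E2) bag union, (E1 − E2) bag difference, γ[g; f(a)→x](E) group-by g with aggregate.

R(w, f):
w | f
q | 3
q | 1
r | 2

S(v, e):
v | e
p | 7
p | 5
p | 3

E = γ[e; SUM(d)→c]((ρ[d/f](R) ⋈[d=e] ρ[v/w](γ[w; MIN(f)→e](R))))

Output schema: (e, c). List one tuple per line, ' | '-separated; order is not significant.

Subexpression sizes:
  R → 3
  ρ[d/f](R) → 3
  R → 3
  γ[w; MIN(f)→e](R) → 2
  ρ[v/w](γ[w; MIN(f)→e](R)) → 2
  (ρ[d/f](R) ⋈[d=e] ρ[v/w](γ[w; MIN(f)→e](R))) → 2
  γ[e; SUM(d)→c]((ρ[d/f](R) ⋈[d=e] ρ[v/w](γ[w; MIN(f)→e](R)))) → 2

== RESULT ==
e | c
1 | 1
2 | 2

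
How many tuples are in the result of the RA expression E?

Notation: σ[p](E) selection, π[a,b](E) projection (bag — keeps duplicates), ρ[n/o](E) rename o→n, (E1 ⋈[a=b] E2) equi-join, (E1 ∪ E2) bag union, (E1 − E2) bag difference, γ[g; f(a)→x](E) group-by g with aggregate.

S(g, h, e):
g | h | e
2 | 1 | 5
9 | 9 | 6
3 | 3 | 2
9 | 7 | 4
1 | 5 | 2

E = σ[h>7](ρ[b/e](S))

Stepwise |·|:
  S → 5
  ρ[b/e](S) → 5
  σ[h>7](ρ[b/e](S)) → 1

|E| = 1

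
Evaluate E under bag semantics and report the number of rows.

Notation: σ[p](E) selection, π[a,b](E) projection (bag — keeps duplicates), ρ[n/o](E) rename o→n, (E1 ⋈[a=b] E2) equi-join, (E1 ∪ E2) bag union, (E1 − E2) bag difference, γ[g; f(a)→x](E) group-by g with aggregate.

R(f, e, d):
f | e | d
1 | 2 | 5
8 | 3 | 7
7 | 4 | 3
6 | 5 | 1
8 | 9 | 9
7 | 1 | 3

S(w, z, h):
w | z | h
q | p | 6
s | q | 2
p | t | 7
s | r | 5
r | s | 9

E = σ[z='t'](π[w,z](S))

Per-node cardinality:
  S → 5
  π[w,z](S) → 5
  σ[z='t'](π[w,z](S)) → 1

|E| = 1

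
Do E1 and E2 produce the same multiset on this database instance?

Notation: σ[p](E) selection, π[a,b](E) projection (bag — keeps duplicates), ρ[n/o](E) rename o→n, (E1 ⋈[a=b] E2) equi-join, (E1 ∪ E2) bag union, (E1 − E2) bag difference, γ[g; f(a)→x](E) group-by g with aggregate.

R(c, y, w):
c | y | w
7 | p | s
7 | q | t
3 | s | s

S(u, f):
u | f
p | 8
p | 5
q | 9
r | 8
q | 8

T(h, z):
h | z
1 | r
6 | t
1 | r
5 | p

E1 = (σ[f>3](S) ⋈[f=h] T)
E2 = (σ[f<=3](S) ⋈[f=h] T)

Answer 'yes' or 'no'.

E1 stepwise |·|:
  S → 5
  σ[f>3](S) → 5
  T → 4
  (σ[f>3](S) ⋈[f=h] T) → 1
E2 stepwise |·|:
  S → 5
  σ[f<=3](S) → 0
  T → 4
  (σ[f<=3](S) ⋈[f=h] T) → 0

E1 result:
u | f | h | z
p | 5 | 5 | p
E2 result:
u | f | h | z
(0 rows)
Witness: ('p', 5, 5, 'p') appears 1× in E1 but 0× in E2.

no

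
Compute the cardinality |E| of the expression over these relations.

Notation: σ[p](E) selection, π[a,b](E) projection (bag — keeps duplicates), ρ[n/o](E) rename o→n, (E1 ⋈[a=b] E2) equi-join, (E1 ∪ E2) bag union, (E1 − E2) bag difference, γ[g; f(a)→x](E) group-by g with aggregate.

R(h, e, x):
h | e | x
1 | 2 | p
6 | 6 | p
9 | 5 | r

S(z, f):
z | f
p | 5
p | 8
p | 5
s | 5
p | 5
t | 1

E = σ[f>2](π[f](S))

Subexpression sizes:
  S → 6
  π[f](S) → 6
  σ[f>2](π[f](S)) → 5

|E| = 5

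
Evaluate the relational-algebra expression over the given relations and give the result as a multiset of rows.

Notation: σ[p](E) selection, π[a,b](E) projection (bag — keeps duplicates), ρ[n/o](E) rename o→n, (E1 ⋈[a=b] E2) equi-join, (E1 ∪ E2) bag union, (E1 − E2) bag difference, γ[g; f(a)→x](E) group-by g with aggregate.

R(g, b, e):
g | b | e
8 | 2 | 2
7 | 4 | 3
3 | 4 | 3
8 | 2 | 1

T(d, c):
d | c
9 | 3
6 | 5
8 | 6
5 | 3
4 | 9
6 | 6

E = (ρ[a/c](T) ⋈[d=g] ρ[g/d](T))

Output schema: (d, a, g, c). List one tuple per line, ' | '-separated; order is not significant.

Row counts bottom-up:
  T → 6
  ρ[a/c](T) → 6
  T → 6
  ρ[g/d](T) → 6
  (ρ[a/c](T) ⋈[d=g] ρ[g/d](T)) → 8

== RESULT ==
d | a | g | c
4 | 9 | 4 | 9
5 | 3 | 5 | 3
6 | 5 | 6 | 5
6 | 5 | 6 | 6
6 | 6 | 6 | 5
6 | 6 | 6 | 6
8 | 6 | 8 | 6
9 | 3 | 9 | 3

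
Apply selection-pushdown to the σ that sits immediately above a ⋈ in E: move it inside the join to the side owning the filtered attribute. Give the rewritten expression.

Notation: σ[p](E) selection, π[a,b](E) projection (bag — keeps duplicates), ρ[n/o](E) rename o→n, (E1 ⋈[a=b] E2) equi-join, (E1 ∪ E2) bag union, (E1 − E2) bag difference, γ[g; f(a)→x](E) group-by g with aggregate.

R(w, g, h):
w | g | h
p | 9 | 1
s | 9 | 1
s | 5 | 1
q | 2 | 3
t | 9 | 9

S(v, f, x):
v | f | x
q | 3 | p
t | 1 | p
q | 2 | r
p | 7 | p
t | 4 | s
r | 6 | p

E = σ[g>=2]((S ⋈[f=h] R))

σ filters on g, owned by the right side.
E' = (S ⋈[f=h] σ[g>=2](R))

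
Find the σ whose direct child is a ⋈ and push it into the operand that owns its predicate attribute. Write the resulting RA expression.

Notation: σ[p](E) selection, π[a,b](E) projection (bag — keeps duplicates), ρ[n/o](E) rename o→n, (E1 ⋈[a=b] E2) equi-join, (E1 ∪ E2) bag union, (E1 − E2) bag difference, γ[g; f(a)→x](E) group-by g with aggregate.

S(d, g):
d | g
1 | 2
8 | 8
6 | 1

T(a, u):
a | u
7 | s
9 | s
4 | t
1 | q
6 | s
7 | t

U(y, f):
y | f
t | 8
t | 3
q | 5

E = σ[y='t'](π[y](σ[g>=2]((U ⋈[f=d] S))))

σ filters on g, owned by the right side.
E' = σ[y='t'](π[y]((U ⋈[f=d] σ[g>=2](S))))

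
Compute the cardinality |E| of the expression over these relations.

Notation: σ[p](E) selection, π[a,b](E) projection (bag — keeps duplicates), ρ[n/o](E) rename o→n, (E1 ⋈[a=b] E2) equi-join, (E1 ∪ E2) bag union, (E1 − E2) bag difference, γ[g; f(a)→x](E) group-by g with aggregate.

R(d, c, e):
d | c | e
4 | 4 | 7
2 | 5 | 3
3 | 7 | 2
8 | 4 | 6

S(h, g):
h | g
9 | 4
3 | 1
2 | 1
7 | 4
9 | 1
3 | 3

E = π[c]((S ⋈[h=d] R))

Subexpression sizes:
  S → 6
  R → 4
  (S ⋈[h=d] R) → 3
  π[c]((S ⋈[h=d] R)) → 3

|E| = 3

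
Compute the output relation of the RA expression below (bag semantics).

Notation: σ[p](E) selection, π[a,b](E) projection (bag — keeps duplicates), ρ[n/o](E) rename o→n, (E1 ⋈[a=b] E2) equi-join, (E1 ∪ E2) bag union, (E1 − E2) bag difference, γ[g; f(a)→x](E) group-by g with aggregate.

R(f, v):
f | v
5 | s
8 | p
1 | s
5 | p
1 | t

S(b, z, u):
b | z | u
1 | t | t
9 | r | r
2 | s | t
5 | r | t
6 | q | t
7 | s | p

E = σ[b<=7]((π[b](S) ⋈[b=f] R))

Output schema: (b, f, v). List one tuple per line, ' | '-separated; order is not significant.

Per-node cardinality:
  S → 6
  π[b](S) → 6
  R → 5
  (π[b](S) ⋈[b=f] R) → 4
  σ[b<=7]((π[b](S) ⋈[b=f] R)) → 4

== RESULT ==
b | f | v
1 | 1 | s
1 | 1 | t
5 | 5 | p
5 | 5 | s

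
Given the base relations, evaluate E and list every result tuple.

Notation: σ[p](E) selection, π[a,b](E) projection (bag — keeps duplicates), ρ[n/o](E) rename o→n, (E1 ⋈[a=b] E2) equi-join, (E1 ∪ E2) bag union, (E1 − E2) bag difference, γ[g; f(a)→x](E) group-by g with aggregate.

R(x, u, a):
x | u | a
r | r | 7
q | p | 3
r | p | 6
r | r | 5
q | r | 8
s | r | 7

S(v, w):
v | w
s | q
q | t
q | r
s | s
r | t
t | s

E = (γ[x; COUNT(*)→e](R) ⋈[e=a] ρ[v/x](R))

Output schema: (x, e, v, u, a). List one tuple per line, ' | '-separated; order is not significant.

Stepwise |·|:
  R → 6
  γ[x; COUNT(*)→e](R) → 3
  R → 6
  ρ[v/x](R) → 6
  (γ[x; COUNT(*)→e](R) ⋈[e=a] ρ[v/x](R)) → 1

== RESULT ==
x | e | v | u | a
r | 3 | q | p | 3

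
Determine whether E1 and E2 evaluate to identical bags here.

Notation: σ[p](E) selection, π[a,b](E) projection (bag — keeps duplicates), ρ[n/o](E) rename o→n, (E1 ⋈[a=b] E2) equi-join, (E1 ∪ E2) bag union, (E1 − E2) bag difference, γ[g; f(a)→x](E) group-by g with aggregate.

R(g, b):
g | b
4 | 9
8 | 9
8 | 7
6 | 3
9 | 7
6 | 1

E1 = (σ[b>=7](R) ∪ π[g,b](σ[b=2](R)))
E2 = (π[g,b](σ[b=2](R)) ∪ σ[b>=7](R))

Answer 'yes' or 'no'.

E1 row counts bottom-up:
  R → 6
  σ[b>=7](R) → 4
  R → 6
  σ[b=2](R) → 0
  π[g,b](σ[b=2](R)) → 0
  (σ[b>=7](R) ∪ π[g,b](σ[b=2](R))) → 4
E2 row counts bottom-up:
  R → 6
  σ[b=2](R) → 0
  π[g,b](σ[b=2](R)) → 0
  R → 6
  σ[b>=7](R) → 4
  (π[g,b](σ[b=2](R)) ∪ σ[b>=7](R)) → 4

E1 and E2 produce the same multiset:
g | b
4 | 9
8 | 7
8 | 9
9 | 7

yes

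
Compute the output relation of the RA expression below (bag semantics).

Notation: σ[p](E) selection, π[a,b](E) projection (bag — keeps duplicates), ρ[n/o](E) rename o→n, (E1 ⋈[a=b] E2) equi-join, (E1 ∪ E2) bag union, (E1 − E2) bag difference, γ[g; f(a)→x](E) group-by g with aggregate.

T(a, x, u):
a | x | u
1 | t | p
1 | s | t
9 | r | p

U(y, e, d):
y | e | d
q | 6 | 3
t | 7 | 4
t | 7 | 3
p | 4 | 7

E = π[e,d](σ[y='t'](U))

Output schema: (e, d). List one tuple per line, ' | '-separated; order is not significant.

Per-node cardinality:
  U → 4
  σ[y='t'](U) → 2
  π[e,d](σ[y='t'](U)) → 2

== RESULT ==
e | d
7 | 3
7 | 4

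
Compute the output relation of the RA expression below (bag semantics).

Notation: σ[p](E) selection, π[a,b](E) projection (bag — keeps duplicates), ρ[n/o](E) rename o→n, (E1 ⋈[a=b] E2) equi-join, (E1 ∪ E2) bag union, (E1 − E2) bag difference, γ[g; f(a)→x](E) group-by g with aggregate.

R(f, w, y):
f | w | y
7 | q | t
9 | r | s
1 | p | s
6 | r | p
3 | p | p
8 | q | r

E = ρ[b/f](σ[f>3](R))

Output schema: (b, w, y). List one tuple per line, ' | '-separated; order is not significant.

Per-node cardinality:
  R → 6
  σ[f>3](R) → 4
  ρ[b/f](σ[f>3](R)) → 4

== RESULT ==
b | w | y
6 | r | p
7 | q | t
8 | q | r
9 | r | s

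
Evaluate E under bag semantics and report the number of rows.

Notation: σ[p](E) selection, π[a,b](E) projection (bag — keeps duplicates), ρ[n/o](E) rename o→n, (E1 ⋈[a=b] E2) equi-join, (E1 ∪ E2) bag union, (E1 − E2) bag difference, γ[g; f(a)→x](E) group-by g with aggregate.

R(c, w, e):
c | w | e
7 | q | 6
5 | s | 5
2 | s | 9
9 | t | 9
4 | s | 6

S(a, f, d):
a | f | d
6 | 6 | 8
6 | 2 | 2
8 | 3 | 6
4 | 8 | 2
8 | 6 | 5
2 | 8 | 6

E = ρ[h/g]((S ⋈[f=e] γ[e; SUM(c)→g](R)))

Per-node cardinality:
  S → 6
  R → 5
  γ[e; SUM(c)→g](R) → 3
  (S ⋈[f=e] γ[e; SUM(c)→g](R)) → 2
  ρ[h/g]((S ⋈[f=e] γ[e; SUM(c)→g](R))) → 2

|E| = 2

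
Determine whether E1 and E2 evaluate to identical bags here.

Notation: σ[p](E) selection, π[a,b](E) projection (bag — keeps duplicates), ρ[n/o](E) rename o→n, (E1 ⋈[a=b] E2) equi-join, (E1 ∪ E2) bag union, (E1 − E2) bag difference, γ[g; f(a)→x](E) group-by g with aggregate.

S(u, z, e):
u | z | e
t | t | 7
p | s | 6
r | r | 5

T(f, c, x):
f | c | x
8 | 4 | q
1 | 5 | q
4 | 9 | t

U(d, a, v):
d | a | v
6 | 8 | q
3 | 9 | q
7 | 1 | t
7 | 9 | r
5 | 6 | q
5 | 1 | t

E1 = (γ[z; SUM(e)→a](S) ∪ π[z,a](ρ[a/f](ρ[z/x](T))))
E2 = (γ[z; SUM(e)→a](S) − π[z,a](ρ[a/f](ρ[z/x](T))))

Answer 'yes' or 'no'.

E1 per-node cardinality:
  S → 3
  γ[z; SUM(e)→a](S) → 3
  T → 3
  ρ[z/x](T) → 3
  ρ[a/f](ρ[z/x](T)) → 3
  π[z,a](ρ[a/f](ρ[z/x](T))) → 3
  (γ[z; SUM(e)→a](S) ∪ π[z,a](ρ[a/f](ρ[z/x](T)))) → 6
E2 per-node cardinality:
  S → 3
  γ[z; SUM(e)→a](S) → 3
  T → 3
  ρ[z/x](T) → 3
  ρ[a/f](ρ[z/x](T)) → 3
  π[z,a](ρ[a/f](ρ[z/x](T))) → 3
  (γ[z; SUM(e)→a](S) − π[z,a](ρ[a/f](ρ[z/x](T)))) → 3

E1 result:
z | a
q | 1
q | 8
r | 5
s | 6
t | 4
t | 7
E2 result:
z | a
r | 5
s | 6
t | 7
Witness: ('q', 8) appears 1× in E1 but 0× in E2.

no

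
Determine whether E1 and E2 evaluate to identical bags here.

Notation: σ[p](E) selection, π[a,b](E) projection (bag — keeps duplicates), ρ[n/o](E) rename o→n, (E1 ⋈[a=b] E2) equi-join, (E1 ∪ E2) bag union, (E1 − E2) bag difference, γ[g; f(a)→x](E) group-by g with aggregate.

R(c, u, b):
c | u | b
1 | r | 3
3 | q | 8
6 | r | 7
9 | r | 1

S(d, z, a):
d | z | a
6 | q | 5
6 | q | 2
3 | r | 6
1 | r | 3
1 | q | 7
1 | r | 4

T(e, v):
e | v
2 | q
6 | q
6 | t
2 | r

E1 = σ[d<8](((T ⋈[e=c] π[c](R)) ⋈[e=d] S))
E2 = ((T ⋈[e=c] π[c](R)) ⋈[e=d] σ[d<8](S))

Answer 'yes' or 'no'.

E1 row counts bottom-up:
  T → 4
  R → 4
  π[c](R) → 4
  (T ⋈[e=c] π[c](R)) → 2
  S → 6
  ((T ⋈[e=c] π[c](R)) ⋈[e=d] S) → 4
  σ[d<8](((T ⋈[e=c] π[c](R)) ⋈[e=d] S)) → 4
E2 row counts bottom-up:
  T → 4
  R → 4
  π[c](R) → 4
  (T ⋈[e=c] π[c](R)) → 2
  S → 6
  σ[d<8](S) → 6
  ((T ⋈[e=c] π[c](R)) ⋈[e=d] σ[d<8](S)) → 4

E1 and E2 produce the same multiset:
e | v | c | d | z | a
6 | q | 6 | 6 | q | 2
6 | q | 6 | 6 | q | 5
6 | t | 6 | 6 | q | 2
6 | t | 6 | 6 | q | 5

yes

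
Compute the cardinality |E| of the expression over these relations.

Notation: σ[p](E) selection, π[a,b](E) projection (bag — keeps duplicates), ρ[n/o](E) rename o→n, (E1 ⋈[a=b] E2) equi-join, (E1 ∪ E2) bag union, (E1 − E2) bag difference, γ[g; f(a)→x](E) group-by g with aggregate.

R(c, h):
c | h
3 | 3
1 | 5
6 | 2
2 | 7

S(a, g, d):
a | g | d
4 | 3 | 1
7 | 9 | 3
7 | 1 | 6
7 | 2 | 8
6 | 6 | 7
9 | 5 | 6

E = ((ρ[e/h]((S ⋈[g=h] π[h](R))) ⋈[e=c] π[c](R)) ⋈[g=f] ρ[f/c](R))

Stepwise |·|:
  S → 6
  R → 4
  π[h](R) → 4
  (S ⋈[g=h] π[h](R)) → 3
  ρ[e/h]((S ⋈[g=h] π[h](R))) → 3
  R → 4
  π[c](R) → 4
  (ρ[e/h]((S ⋈[g=h] π[h](R))) ⋈[e=c] π[c](R)) → 2
  R → 4
  ρ[f/c](R) → 4
  ((ρ[e/h]((S ⋈[g=h] π[h](R))) ⋈[e=c] π[c](R)) ⋈[g=f] ρ[f/c](R)) → 2

|E| = 2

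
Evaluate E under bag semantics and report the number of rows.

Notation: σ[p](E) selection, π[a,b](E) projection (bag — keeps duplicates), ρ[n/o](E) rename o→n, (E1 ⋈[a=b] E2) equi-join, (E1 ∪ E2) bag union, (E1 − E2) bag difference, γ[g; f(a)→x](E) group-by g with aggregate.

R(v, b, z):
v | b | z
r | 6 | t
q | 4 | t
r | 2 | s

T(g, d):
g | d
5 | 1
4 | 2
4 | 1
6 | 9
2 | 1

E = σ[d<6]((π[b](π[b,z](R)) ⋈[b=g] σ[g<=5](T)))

Stepwise |·|:
  R → 3
  π[b,z](R) → 3
  π[b](π[b,z](R)) → 3
  T → 5
  σ[g<=5](T) → 4
  (π[b](π[b,z](R)) ⋈[b=g] σ[g<=5](T)) → 3
  σ[d<6]((π[b](π[b,z](R)) ⋈[b=g] σ[g<=5](T))) → 3

|E| = 3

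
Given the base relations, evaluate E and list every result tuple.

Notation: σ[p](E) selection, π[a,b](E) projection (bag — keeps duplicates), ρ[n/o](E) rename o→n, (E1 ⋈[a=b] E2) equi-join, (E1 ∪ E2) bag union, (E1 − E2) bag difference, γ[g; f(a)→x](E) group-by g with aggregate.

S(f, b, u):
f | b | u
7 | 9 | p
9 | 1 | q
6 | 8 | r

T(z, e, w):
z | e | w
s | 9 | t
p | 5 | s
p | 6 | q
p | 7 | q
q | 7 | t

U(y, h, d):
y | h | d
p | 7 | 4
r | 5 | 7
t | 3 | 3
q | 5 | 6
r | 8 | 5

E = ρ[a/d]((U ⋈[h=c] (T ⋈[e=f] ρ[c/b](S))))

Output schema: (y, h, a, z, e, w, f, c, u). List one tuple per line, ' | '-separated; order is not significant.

Row counts bottom-up:
  U → 5
  T → 5
  S → 3
  ρ[c/b](S) → 3
  (T ⋈[e=f] ρ[c/b](S)) → 4
  (U ⋈[h=c] (T ⋈[e=f] ρ[c/b](S))) → 1
  ρ[a/d]((U ⋈[h=c] (T ⋈[e=f] ρ[c/b](S)))) → 1

== RESULT ==
y | h | a | z | e | w | f | c | u
r | 8 | 5 | p | 6 | q | 6 | 8 | r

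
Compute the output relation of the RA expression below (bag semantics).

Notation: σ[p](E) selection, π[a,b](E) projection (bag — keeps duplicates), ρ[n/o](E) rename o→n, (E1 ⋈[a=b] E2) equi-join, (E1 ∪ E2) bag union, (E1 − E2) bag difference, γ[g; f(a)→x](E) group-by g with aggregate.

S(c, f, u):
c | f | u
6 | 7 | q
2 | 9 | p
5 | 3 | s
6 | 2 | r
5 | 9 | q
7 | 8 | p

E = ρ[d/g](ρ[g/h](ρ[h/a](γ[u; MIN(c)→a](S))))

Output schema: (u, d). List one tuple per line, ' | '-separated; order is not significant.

Per-node cardinality:
  S → 6
  γ[u; MIN(c)→a](S) → 4
  ρ[h/a](γ[u; MIN(c)→a](S)) → 4
  ρ[g/h](ρ[h/a](γ[u; MIN(c)→a](S))) → 4
  ρ[d/g](ρ[g/h](ρ[h/a](γ[u; MIN(c)→a](S)))) → 4

== RESULT ==
u | d
p | 2
q | 5
r | 6
s | 5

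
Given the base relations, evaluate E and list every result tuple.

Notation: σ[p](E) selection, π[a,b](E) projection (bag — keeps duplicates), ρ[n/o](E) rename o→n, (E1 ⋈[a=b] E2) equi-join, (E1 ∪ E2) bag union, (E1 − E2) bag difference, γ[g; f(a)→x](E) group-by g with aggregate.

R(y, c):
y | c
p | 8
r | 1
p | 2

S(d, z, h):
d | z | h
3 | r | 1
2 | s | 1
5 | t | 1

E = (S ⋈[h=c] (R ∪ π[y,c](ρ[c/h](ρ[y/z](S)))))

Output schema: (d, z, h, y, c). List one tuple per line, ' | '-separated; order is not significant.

Subexpression sizes:
  S → 3
  R → 3
  S → 3
  ρ[y/z](S) → 3
  ρ[c/h](ρ[y/z](S)) → 3
  π[y,c](ρ[c/h](ρ[y/z](S))) → 3
  (R ∪ π[y,c](ρ[c/h](ρ[y/z](S)))) → 6
  (S ⋈[h=c] (R ∪ π[y,c](ρ[c/h](ρ[y/z](S))))) → 12

== RESULT ==
d | z | h | y | c
2 | s | 1 | r | 1
2 | s | 1 | r | 1
2 | s | 1 | s | 1
2 | s | 1 | t | 1
3 | r | 1 | r | 1
3 | r | 1 | r | 1
3 | r | 1 | s | 1
3 | r | 1 | t | 1
5 | t | 1 | r | 1
5 | t | 1 | r | 1
5 | t | 1 | s | 1
5 | t | 1 | t | 1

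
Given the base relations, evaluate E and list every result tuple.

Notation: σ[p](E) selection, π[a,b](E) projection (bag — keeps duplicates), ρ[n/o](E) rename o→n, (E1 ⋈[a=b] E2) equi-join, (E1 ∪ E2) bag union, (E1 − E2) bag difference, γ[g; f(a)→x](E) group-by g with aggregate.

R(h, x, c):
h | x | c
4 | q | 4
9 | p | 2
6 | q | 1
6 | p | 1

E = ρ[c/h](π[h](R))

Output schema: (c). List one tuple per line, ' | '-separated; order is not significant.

Stepwise |·|:
  R → 4
  π[h](R) → 4
  ρ[c/h](π[h](R)) → 4

== RESULT ==
c
4
6
6
9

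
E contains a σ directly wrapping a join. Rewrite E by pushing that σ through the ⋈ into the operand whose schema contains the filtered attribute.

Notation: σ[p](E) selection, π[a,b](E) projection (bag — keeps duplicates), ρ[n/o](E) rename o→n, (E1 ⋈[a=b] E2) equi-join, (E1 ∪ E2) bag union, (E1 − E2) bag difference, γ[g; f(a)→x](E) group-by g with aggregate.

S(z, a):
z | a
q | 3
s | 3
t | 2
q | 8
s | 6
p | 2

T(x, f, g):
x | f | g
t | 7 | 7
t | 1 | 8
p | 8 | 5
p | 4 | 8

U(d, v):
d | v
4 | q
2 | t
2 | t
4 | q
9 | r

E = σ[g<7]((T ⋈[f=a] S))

σ filters on g, owned by the left side.
E' = (σ[g<7](T) ⋈[f=a] S)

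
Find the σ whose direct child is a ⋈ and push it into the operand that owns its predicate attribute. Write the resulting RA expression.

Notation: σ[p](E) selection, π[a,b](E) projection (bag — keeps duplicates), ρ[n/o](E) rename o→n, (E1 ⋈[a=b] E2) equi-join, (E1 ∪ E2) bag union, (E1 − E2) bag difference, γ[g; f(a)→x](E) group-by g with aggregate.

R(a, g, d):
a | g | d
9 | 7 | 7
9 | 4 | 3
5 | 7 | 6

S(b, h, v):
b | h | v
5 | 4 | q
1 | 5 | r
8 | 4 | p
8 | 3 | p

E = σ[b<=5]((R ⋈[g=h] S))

σ filters on b, owned by the right side.
E' = (R ⋈[g=h] σ[b<=5](S))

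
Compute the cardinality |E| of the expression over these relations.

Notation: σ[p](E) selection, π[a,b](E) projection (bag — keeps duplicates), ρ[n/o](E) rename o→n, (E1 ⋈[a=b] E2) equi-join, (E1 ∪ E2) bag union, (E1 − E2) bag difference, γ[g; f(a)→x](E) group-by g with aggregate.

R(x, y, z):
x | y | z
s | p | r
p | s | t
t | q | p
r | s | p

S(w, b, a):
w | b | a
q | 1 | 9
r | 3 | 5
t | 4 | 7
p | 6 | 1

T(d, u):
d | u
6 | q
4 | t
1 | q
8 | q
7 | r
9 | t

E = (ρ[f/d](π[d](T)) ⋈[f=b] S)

Per-node cardinality:
  T → 6
  π[d](T) → 6
  ρ[f/d](π[d](T)) → 6
  S → 4
  (ρ[f/d](π[d](T)) ⋈[f=b] S) → 3

|E| = 3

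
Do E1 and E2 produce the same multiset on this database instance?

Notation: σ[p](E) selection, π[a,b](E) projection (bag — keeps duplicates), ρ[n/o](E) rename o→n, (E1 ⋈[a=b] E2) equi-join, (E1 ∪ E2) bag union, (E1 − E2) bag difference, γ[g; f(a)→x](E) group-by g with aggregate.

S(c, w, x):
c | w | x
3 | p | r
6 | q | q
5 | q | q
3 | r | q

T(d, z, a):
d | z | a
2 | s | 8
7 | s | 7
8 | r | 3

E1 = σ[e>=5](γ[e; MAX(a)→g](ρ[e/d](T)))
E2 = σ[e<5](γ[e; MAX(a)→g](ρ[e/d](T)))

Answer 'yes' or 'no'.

E1 row counts bottom-up:
  T → 3
  ρ[e/d](T) → 3
  γ[e; MAX(a)→g](ρ[e/d](T)) → 3
  σ[e>=5](γ[e; MAX(a)→g](ρ[e/d](T))) → 2
E2 row counts bottom-up:
  T → 3
  ρ[e/d](T) → 3
  γ[e; MAX(a)→g](ρ[e/d](T)) → 3
  σ[e<5](γ[e; MAX(a)→g](ρ[e/d](T))) → 1

E1 result:
e | g
7 | 7
8 | 3
E2 result:
e | g
2 | 8
Witness: (8, 3) appears 1× in E1 but 0× in E2.

no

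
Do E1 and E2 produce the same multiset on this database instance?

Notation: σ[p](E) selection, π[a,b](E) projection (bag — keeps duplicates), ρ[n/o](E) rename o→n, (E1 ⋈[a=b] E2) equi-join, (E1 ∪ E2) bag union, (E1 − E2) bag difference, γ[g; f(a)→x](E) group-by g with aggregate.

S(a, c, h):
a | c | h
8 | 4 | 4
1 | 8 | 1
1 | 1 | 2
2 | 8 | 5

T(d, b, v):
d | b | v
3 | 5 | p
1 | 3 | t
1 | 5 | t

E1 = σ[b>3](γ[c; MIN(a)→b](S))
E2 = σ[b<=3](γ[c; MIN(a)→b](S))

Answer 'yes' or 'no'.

E1 subexpression sizes:
  S → 4
  γ[c; MIN(a)→b](S) → 3
  σ[b>3](γ[c; MIN(a)→b](S)) → 1
E2 subexpression sizes:
  S → 4
  γ[c; MIN(a)→b](S) → 3
  σ[b<=3](γ[c; MIN(a)→b](S)) → 2

E1 result:
c | b
4 | 8
E2 result:
c | b
1 | 1
8 | 1
Witness: (1, 1) appears 0× in E1 but 1× in E2.

no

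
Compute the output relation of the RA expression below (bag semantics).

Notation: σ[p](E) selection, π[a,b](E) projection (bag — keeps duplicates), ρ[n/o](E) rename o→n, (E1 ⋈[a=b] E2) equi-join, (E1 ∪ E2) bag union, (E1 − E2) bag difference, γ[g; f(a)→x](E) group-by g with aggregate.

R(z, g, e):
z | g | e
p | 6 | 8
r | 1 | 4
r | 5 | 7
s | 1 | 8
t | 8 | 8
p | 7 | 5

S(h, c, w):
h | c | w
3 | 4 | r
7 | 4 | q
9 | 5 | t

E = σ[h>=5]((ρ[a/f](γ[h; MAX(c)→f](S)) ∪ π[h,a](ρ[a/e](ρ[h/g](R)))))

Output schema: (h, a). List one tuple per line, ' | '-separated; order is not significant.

Per-node cardinality:
  S → 3
  γ[h; MAX(c)→f](S) → 3
  ρ[a/f](γ[h; MAX(c)→f](S)) → 3
  R → 6
  ρ[h/g](R) → 6
  ρ[a/e](ρ[h/g](R)) → 6
  π[h,a](ρ[a/e](ρ[h/g](R))) → 6
  (ρ[a/f](γ[h; MAX(c)→f](S)) ∪ π[h,a](ρ[a/e](ρ[h/g](R)))) → 9
  σ[h>=5]((ρ[a/f](γ[h; MAX(c)→f](S)) ∪ π[h,a](ρ[a/e](ρ[h/g](R))))) → 6

== RESULT ==
h | a
5 | 7
6 | 8
7 | 4
7 | 5
8 | 8
9 | 5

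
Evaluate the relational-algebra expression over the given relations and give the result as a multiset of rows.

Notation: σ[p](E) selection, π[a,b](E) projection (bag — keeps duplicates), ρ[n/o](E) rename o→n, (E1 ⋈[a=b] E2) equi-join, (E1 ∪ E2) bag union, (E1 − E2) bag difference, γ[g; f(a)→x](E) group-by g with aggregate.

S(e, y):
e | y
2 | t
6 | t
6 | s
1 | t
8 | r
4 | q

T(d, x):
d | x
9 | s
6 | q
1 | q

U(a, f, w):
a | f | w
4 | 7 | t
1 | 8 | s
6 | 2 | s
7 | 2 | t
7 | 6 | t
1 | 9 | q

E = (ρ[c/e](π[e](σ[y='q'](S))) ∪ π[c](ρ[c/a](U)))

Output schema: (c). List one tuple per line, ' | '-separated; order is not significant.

Row counts bottom-up:
  S → 6
  σ[y='q'](S) → 1
  π[e](σ[y='q'](S)) → 1
  ρ[c/e](π[e](σ[y='q'](S))) → 1
  U → 6
  ρ[c/a](U) → 6
  π[c](ρ[c/a](U)) → 6
  (ρ[c/e](π[e](σ[y='q'](S))) ∪ π[c](ρ[c/a](U))) → 7

== RESULT ==
c
1
1
4
4
6
7
7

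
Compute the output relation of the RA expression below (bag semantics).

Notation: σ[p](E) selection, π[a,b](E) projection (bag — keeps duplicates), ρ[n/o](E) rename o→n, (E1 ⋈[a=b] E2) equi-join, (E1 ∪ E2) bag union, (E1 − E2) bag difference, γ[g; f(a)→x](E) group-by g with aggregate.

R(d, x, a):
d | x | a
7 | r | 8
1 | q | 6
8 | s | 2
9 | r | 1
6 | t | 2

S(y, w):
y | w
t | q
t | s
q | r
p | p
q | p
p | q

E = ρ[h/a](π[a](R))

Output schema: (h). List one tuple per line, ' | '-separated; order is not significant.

Row counts bottom-up:
  R → 5
  π[a](R) → 5
  ρ[h/a](π[a](R)) → 5

== RESULT ==
h
1
2
2
6
8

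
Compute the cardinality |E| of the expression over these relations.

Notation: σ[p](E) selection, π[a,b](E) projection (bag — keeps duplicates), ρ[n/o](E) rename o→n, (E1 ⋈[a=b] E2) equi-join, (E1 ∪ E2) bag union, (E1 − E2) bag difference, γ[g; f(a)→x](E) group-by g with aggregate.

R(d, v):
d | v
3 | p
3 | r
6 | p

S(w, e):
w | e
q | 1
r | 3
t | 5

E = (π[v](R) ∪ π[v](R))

Stepwise |·|:
  R → 3
  π[v](R) → 3
  R → 3
  π[v](R) → 3
  (π[v](R) ∪ π[v](R)) → 6

|E| = 6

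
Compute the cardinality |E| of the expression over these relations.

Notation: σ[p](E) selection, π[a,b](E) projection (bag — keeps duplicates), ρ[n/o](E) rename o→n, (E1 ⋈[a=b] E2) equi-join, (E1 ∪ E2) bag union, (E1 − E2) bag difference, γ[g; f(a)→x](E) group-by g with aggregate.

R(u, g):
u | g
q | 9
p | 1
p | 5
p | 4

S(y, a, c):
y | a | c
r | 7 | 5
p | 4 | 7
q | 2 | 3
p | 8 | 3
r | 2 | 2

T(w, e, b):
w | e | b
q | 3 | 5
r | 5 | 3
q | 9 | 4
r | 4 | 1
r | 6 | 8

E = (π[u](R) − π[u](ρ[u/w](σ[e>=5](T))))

Stepwise |·|:
  R → 4
  π[u](R) → 4
  T → 5
  σ[e>=5](T) → 3
  ρ[u/w](σ[e>=5](T)) → 3
  π[u](ρ[u/w](σ[e>=5](T))) → 3
  (π[u](R) − π[u](ρ[u/w](σ[e>=5](T)))) → 3

|E| = 3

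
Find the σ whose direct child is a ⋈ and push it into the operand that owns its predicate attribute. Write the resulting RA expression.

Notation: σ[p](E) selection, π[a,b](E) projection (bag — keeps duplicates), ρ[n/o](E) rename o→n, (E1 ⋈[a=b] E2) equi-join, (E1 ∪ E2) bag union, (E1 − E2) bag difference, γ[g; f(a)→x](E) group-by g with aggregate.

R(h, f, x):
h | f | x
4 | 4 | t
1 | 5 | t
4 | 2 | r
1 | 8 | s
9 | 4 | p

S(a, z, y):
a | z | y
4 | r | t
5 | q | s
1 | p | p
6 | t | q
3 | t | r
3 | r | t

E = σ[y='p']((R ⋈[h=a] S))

σ filters on y, owned by the right side.
E' = (R ⋈[h=a] σ[y='p'](S))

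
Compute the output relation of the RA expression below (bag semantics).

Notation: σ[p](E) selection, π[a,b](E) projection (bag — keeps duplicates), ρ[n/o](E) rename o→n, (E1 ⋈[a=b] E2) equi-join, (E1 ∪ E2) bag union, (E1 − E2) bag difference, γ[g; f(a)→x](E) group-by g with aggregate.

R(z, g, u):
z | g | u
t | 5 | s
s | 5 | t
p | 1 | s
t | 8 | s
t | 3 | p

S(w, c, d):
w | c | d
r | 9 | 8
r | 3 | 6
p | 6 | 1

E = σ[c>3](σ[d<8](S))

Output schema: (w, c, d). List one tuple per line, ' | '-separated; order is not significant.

Subexpression sizes:
  S → 3
  σ[d<8](S) → 2
  σ[c>3](σ[d<8](S)) → 1

== RESULT ==
w | c | d
p | 6 | 1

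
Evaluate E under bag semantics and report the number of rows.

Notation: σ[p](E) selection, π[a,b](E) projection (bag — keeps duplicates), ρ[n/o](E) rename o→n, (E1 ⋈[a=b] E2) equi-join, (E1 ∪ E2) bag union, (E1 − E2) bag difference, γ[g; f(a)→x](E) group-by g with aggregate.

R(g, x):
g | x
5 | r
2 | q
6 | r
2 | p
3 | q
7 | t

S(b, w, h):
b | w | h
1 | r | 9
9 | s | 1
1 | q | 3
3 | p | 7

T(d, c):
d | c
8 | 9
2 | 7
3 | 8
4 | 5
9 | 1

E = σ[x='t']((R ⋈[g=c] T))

Row counts bottom-up:
  R → 6
  T → 5
  (R ⋈[g=c] T) → 2
  σ[x='t']((R ⋈[g=c] T)) → 1

|E| = 1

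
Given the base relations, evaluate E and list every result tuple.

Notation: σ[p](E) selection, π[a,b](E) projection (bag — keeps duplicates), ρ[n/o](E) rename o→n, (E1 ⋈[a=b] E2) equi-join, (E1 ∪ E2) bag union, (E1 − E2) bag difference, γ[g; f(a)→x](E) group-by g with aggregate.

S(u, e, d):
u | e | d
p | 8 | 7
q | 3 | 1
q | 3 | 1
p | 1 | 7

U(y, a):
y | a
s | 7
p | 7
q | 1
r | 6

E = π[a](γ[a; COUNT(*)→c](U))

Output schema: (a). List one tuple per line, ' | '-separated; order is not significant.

Stepwise |·|:
  U → 4
  γ[a; COUNT(*)→c](U) → 3
  π[a](γ[a; COUNT(*)→c](U)) → 3

== RESULT ==
a
1
6
7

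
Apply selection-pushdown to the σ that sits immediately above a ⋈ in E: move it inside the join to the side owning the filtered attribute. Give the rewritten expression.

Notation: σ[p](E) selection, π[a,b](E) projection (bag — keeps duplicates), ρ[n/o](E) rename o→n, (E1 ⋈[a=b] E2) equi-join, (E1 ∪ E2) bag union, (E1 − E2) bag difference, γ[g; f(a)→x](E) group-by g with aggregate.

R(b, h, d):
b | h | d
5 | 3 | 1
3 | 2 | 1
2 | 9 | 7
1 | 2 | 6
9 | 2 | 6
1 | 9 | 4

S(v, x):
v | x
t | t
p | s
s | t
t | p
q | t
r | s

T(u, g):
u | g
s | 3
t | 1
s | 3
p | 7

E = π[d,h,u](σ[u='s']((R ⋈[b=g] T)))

σ filters on u, owned by the right side.
E' = π[d,h,u]((R ⋈[b=g] σ[u='s'](T)))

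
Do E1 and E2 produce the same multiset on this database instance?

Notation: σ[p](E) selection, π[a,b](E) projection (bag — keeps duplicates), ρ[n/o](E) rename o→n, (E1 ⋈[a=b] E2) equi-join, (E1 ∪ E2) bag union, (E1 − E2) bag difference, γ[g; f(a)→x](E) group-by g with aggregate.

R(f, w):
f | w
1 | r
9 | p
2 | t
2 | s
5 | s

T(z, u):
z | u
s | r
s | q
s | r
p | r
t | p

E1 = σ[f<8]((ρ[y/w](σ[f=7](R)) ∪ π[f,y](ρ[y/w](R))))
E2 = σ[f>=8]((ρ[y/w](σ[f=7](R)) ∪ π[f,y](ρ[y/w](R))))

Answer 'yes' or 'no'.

E1 per-node cardinality:
  R → 5
  σ[f=7](R) → 0
  ρ[y/w](σ[f=7](R)) → 0
  R → 5
  ρ[y/w](R) → 5
  π[f,y](ρ[y/w](R)) → 5
  (ρ[y/w](σ[f=7](R)) ∪ π[f,y](ρ[y/w](R))) → 5
  σ[f<8]((ρ[y/w](σ[f=7](R)) ∪ π[f,y](ρ[y/w](R)))) → 4
E2 per-node cardinality:
  R → 5
  σ[f=7](R) → 0
  ρ[y/w](σ[f=7](R)) → 0
  R → 5
  ρ[y/w](R) → 5
  π[f,y](ρ[y/w](R)) → 5
  (ρ[y/w](σ[f=7](R)) ∪ π[f,y](ρ[y/w](R))) → 5
  σ[f>=8]((ρ[y/w](σ[f=7](R)) ∪ π[f,y](ρ[y/w](R)))) → 1

E1 result:
f | y
1 | r
2 | s
2 | t
5 | s
E2 result:
f | y
9 | p
Witness: (5, 's') appears 1× in E1 but 0× in E2.

no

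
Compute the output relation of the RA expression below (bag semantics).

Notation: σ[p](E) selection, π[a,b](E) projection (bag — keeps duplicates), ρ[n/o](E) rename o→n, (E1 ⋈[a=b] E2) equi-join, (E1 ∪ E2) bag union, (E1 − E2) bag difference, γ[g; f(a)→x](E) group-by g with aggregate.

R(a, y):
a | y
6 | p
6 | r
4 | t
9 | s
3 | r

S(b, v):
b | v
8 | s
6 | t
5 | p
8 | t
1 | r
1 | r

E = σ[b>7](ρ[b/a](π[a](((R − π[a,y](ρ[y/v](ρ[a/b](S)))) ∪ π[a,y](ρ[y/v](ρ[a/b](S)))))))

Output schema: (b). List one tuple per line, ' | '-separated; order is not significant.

Stepwise |·|:
  R → 5
  S → 6
  ρ[a/b](S) → 6
  ρ[y/v](ρ[a/b](S)) → 6
  π[a,y](ρ[y/v](ρ[a/b](S))) → 6
  (R − π[a,y](ρ[y/v](ρ[a/b](S)))) → 5
  S → 6
  ρ[a/b](S) → 6
  ρ[y/v](ρ[a/b](S)) → 6
  π[a,y](ρ[y/v](ρ[a/b](S))) → 6
  ((R − π[a,y](ρ[y/v](ρ[a/b](S)))) ∪ π[a,y](ρ[y/v](ρ[a/b](S)))) → 11
  π[a](((R − π[a,y](ρ[y/v](ρ[a/b](S)))) ∪ π[a,y](ρ[y/v](ρ[a/b](S))))) → 11
  ρ[b/a](π[a](((R − π[a,y](ρ[y/v](ρ[a/b](S)))) ∪ π[a,y](ρ[y/v](ρ[a/b](S)))))) → 11
  σ[b>7](ρ[b/a](π[a](((R − π[a,y](ρ[y/v](ρ[a/b](S)))) ∪ π[a,y](ρ[y/v](ρ[a/b](S))))))) → 3

== RESULT ==
b
8
8
9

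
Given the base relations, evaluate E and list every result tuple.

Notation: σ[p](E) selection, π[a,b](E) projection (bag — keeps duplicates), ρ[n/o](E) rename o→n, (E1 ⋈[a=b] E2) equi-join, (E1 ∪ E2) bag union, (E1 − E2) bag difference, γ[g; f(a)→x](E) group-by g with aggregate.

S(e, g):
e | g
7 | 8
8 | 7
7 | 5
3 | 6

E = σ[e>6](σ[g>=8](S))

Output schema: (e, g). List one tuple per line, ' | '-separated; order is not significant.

Row counts bottom-up:
  S → 4
  σ[g>=8](S) → 1
  σ[e>6](σ[g>=8](S)) → 1

== RESULT ==
e | g
7 | 8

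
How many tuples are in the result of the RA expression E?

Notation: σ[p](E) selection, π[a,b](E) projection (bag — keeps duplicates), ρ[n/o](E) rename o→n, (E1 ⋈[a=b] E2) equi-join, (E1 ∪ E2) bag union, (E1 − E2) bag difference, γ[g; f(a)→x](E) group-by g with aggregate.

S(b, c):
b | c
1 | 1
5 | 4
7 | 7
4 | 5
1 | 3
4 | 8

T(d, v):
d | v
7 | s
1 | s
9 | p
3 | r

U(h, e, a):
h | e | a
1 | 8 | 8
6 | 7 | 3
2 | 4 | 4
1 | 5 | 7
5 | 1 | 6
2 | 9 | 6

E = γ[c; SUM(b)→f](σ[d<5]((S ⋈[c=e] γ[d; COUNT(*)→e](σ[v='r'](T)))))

Subexpression sizes:
  S → 6
  T → 4
  σ[v='r'](T) → 1
  γ[d; COUNT(*)→e](σ[v='r'](T)) → 1
  (S ⋈[c=e] γ[d; COUNT(*)→e](σ[v='r'](T))) → 1
  σ[d<5]((S ⋈[c=e] γ[d; COUNT(*)→e](σ[v='r'](T)))) → 1
  γ[c; SUM(b)→f](σ[d<5]((S ⋈[c=e] γ[d; COUNT(*)→e](σ[v='r'](T))))) → 1

|E| = 1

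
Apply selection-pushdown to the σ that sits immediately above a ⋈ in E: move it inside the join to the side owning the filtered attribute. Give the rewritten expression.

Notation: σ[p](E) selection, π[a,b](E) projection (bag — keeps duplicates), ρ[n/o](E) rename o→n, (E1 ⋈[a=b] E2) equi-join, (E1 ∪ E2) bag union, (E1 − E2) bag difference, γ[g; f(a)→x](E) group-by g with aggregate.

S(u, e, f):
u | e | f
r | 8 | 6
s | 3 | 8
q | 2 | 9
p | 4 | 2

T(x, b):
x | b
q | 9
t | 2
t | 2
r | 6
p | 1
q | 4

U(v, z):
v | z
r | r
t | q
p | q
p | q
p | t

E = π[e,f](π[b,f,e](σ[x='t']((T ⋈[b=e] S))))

σ filters on x, owned by the left side.
E' = π[e,f](π[b,f,e]((σ[x='t'](T) ⋈[b=e] S)))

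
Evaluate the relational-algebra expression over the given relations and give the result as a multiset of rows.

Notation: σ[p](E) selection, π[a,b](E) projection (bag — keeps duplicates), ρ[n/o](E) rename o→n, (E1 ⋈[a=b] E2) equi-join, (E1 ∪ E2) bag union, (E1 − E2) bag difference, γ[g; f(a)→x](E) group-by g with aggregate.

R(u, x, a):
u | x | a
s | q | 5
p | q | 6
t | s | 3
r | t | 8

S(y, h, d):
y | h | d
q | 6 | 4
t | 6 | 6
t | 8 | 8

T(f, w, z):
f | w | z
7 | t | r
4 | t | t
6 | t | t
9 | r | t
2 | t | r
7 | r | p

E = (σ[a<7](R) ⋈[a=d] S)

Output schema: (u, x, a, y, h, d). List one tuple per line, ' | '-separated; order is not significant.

Subexpression sizes:
  R → 4
  σ[a<7](R) → 3
  S → 3
  (σ[a<7](R) ⋈[a=d] S) → 1

== RESULT ==
u | x | a | y | h | d
p | q | 6 | t | 6 | 6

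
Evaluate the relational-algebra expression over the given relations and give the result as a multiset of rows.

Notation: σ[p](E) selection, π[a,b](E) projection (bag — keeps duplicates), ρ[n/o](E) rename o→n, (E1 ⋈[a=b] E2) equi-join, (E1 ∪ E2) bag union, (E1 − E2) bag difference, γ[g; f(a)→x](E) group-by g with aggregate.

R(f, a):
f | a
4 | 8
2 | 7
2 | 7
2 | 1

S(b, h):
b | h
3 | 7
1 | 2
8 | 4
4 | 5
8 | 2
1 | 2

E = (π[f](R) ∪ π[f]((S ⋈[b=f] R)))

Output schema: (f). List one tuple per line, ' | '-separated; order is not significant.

Stepwise |·|:
  R → 4
  π[f](R) → 4
  S → 6
  R → 4
  (S ⋈[b=f] R) → 1
  π[f]((S ⋈[b=f] R)) → 1
  (π[f](R) ∪ π[f]((S ⋈[b=f] R))) → 5

== RESULT ==
f
2
2
2
4
4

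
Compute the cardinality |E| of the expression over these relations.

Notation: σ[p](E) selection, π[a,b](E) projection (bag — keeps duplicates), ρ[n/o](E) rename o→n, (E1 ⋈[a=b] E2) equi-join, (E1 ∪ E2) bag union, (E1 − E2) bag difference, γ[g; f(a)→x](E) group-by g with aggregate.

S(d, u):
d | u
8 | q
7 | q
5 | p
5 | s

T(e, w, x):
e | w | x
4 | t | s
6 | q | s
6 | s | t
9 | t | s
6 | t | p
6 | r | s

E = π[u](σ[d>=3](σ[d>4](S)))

Per-node cardinality:
  S → 4
  σ[d>4](S) → 4
  σ[d>=3](σ[d>4](S)) → 4
  π[u](σ[d>=3](σ[d>4](S))) → 4

|E| = 4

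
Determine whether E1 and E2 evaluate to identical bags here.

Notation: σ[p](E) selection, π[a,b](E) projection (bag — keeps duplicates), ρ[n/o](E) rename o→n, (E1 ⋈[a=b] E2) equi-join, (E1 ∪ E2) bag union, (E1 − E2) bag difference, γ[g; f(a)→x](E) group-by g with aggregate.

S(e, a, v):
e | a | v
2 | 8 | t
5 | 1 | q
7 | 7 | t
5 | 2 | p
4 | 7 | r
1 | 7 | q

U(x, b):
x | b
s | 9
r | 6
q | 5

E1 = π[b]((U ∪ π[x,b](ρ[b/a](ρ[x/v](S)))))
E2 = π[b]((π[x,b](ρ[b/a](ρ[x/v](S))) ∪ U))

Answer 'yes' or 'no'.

E1 stepwise |·|:
  U → 3
  S → 6
  ρ[x/v](S) → 6
  ρ[b/a](ρ[x/v](S)) → 6
  π[x,b](ρ[b/a](ρ[x/v](S))) → 6
  (U ∪ π[x,b](ρ[b/a](ρ[x/v](S)))) → 9
  π[b]((U ∪ π[x,b](ρ[b/a](ρ[x/v](S))))) → 9
E2 stepwise |·|:
  S → 6
  ρ[x/v](S) → 6
  ρ[b/a](ρ[x/v](S)) → 6
  π[x,b](ρ[b/a](ρ[x/v](S))) → 6
  U → 3
  (π[x,b](ρ[b/a](ρ[x/v](S))) ∪ U) → 9
  π[b]((π[x,b](ρ[b/a](ρ[x/v](S))) ∪ U)) → 9

E1 and E2 produce the same multiset:
b
1
2
5
6
7
7
7
8
9

yes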